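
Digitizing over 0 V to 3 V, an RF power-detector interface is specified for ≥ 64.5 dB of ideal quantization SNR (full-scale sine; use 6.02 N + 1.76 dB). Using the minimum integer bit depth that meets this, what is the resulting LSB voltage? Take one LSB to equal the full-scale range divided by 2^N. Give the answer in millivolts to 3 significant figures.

Range is 3 V.
N ≥ (64.5 − 1.76)/6.02 = 10.422 → N_min = 11.
Step size = 3/2048 V = 1.46 mV.

1.46 mV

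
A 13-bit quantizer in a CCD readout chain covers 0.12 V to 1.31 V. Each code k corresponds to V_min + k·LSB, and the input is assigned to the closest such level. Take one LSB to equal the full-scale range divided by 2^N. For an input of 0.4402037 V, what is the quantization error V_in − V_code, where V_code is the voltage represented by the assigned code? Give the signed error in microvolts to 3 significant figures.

Range = 1.31 − (0.12) = 1.19 V. LSB = 1.19 V / 2^13 ≈ 145.3 µV.
(0.4402037 − (0.12)) / LSB = 0.3202037 × 8192/1.19 = 2204.2930. Nearest integer: k = 2204.
Reconstructed level: 0.12 + 2204 × 1.19/8192 V = 0.4401611328 V.
V_in − V_code = 0.4402037 − (0.4401611328) = +42.6 µV.

+42.6 µV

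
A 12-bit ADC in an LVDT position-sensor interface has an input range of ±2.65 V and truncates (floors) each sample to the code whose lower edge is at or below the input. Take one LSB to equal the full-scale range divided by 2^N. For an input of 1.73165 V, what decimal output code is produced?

Range = 2.65 − (-2.65) = 5.3 V. LSB = 5.3 V / 2^12 ≈ 1.294 mV.
V_in − V_min = 1.73165 − (-2.65) = 4.38165 V.
Divide by LSB: 4.38165 × 4096/5.3 = 3386.2714.
Truncating gives code 3386.

3386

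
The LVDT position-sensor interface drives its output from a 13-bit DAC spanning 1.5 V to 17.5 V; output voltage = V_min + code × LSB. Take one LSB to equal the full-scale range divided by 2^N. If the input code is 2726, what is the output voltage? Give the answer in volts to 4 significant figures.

The full-scale span is 17.5 − (1.5) = 16 V. LSB = 16 V / 2^13.
Output = V_min + (2726/8192) × range = 1.5 + 0.332764 × 16 V
      = 1.5 V + 5.32422 V = 6.82422 V.

6.824 V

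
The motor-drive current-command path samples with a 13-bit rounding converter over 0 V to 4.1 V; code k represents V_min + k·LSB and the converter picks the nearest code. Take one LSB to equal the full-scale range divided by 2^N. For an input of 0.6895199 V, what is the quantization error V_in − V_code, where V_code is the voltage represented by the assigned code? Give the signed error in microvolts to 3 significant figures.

−153 µV

Range is 4.1 V. LSB = 4.1 V / 2^13 ≈ 0.5005 mV.
Position in LSBs: (0.6895199 − (0)) × 8192/4.1 = 1377.6944; rounding gives k = 1378.
V_code = 0 + (1378/8192) × 4.1 = 0.6896728516 V.
e = 0.6895199 − (0.6896728516) = −153 µV.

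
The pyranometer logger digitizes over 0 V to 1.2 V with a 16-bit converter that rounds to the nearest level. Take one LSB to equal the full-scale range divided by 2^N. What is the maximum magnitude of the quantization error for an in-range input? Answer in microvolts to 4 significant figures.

Range is 1.2 V.
Step size = 1.2/65536 V = 18.3105 µV.
A rounding quantizer has |error| ≤ LSB/2 = 9.155 µV.

9.155 µV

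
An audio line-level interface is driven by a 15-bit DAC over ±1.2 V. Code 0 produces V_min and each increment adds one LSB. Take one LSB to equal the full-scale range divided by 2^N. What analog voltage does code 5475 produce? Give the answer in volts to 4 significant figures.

-0.7990 V

The full-scale span is 1.2 − (-1.2) = 2.4 V. LSB = 2.4 V / 2^15.
V_out = -1.2 + 5475 × (2.4/32768) V
      = -1.2 V + 0.401001 V = -0.798999 V.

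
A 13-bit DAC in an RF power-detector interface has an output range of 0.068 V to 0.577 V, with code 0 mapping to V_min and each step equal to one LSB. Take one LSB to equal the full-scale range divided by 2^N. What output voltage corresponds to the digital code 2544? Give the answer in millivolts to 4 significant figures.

226.1 mV

The full-scale span is 0.577 − (0.068) = 0.509 V. LSB = 0.509 V / 2^13.
V_out = 0.068 + 2544 × (0.509/8192) V
      = 0.068 + 0.158068 = 0.226068 V.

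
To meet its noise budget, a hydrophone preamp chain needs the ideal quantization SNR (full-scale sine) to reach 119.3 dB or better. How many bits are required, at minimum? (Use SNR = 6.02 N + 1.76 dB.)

20 bits

N ≥ (119.3 − 1.76)/6.02 = 19.525 → N_min = 20.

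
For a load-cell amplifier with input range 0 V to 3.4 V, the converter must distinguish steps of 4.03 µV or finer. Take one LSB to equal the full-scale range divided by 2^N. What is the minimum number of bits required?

V_FS = 3.4 V.
Need 2^N ≥ 3.4 V / 4.03 µV = 843700 → N_min = 20.

20 bits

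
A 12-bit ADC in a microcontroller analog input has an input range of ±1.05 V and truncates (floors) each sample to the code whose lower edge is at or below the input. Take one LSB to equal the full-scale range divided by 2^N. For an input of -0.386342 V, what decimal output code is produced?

1294

Range = 1.05 − (-1.05) = 2.1 V. LSB = 2.1 V / 2^12 ≈ 0.5127 mV.
code = ⌊(V_in − V_min)/LSB⌋ = ⌊(V_in − V_min) × 2^12 / range⌋
     = ⌊(-0.386342 − (-1.05)) × 4096 / 2.1⌋ = ⌊0.663658 × 4096/2.1⌋
     = ⌊1294.449⌋ = 1294.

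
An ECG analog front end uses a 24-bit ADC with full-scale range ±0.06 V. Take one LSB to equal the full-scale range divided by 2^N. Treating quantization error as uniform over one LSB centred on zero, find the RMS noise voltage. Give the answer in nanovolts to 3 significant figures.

2.06 nV

Span: 0.06 V − (-0.06 V) = 0.12 V.
One LSB is 0.12 V / 16777216 = 7.1526 nV.
RMS of a uniform error over width LSB is LSB/√12 = 2.06 nV.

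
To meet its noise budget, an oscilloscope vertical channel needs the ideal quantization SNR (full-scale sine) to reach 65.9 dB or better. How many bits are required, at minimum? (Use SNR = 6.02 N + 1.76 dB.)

11 bits

Required N = ⌈(65.9 − 1.76)/6.02⌉ = ⌈10.654⌉ = 11.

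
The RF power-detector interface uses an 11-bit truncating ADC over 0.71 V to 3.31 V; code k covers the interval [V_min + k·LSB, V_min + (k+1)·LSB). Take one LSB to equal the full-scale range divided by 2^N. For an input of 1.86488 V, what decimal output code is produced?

909

Range = 3.31 − (0.71) = 2.6 V. LSB = 2.6 V / 2^11 ≈ 1.270 mV.
code = ⌊(V_in − V_min)/LSB⌋ = ⌊(V_in − V_min) × 2^11 / range⌋
     = ⌊(1.86488 − (0.71)) × 2048 / 2.6⌋ = ⌊1.15488 × 2048/2.6⌋
     = ⌊909.690⌋ = 909.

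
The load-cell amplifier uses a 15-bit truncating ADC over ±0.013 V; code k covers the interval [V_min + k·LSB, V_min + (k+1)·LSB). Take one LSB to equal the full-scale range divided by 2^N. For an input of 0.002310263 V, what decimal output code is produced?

Full-scale range = 0.013 V − (-0.013 V) = 0.026 V. LSB = 0.026 V / 2^15 ≈ 0.7935 µV.
code = ⌊(V_in − V_min)/LSB⌋ = ⌊(V_in − V_min) × 2^15 / range⌋
     = ⌊(0.002310263 − (-0.013)) × 32768 / 0.026⌋ = ⌊0.015310263 × 32768/0.026⌋
     = ⌊19295.642⌋ = 19295.

19295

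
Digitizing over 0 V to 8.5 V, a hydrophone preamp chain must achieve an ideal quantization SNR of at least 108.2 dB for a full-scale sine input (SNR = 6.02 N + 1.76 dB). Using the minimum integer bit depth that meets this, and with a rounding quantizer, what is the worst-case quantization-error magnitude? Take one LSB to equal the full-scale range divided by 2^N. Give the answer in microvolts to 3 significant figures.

16.2 µV

Full-scale range = 8.5 V.
Required N = ⌈(108.2 − 1.76)/6.02⌉ = ⌈17.681⌉ = 18.
LSB = 8.5 V / 2^18 = 32.425 µV.
Max error for round-to-nearest is LSB/2 = 16.2 µV.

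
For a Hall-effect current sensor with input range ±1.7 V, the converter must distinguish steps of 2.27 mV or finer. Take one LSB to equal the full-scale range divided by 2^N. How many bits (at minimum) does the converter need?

11 bits

The full-scale span is 1.7 − (-1.7) = 3.4 V.
Need 2^N ≥ 3.4 V / 2.27 mV = 1498 → N_min = 11.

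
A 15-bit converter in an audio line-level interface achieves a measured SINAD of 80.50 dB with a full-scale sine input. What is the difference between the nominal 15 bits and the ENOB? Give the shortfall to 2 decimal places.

N_eff = (80.50 − 1.76)/6.02 = 13.0797 bits.
Shortfall = 15 − 13.0797 = 1.9203 bits.

1.92 bits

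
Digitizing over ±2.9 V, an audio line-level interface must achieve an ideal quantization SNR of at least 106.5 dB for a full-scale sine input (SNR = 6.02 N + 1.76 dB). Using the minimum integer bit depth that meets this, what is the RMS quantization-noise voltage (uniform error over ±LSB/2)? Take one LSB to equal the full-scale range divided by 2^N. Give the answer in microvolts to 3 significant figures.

Span: 2.9 V − (-2.9 V) = 5.8 V.
N ≥ (106.5 − 1.76)/6.02 = 17.399 → N_min = 18.
One LSB is 5.8 V / 262144 = 22.125 µV.
V_rms = LSB/√12 = 6.39 µV.

6.39 µV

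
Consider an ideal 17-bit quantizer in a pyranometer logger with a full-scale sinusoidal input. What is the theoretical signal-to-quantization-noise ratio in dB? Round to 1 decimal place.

104.1 dB

For an ideal N-bit converter with full-scale sine input, SNR = 6.02 N + 1.76 dB. SNR = 6.02 × 17 + 1.76 = 102.34 + 1.76 = 104.10 dB.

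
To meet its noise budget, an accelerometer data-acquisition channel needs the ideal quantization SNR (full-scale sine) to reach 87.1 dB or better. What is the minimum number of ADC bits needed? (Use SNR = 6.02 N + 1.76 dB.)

15 bits

6.02 N + 1.76 ≥ 87.1 gives N ≥ 14.176, so the minimum integer is 15.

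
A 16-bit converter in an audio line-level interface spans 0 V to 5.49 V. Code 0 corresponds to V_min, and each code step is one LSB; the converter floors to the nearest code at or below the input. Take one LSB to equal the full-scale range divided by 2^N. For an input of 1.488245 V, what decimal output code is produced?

17765

V_FS = 5.49 V. LSB = 5.49 V / 2^16 ≈ 83.77 µV.
V_in − V_min = 1.488245 − (0) = 1.488245 V.
Divide by LSB: 1.488245 × 65536/5.49 = 17765.6875.
Truncating gives code 17765.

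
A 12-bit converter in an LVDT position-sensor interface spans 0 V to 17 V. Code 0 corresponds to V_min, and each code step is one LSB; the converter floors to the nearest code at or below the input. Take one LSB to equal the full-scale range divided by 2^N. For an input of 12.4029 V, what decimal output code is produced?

2988

Span = 17 V. LSB = 17 V / 2^12 ≈ 4.150 mV.
code = ⌊(V_in − V_min)/LSB⌋ = ⌊(V_in − V_min) × 2^12 / range⌋
     = ⌊(12.4029 − (0)) × 4096 / 17⌋ = ⌊12.4029 × 4096/17⌋
     = ⌊2988.369⌋ = 2988.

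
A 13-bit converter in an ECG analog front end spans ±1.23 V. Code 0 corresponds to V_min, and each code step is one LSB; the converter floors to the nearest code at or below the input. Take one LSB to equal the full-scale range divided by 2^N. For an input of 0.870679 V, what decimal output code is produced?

Range = 1.23 − (-1.23) = 2.46 V. LSB = 2.46 V / 2^13 ≈ 300.3 µV.
V_in − V_min = 0.870679 − (-1.23) = 2.100679 V.
Divide by LSB: 2.100679 × 8192/2.46 = 6995.4319.
Truncating gives code 6995.

6995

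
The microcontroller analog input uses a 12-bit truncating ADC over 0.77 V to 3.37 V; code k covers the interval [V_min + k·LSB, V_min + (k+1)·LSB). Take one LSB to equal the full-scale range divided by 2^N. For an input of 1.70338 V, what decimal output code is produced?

1470

The full-scale span is 3.37 − (0.77) = 2.6 V. LSB = 2.6 V / 2^12 ≈ 0.6348 mV.
(V_in − V_min) × 2^12/range = (1.70338 − (0.77)) × 4096/2.6 = 1470.432.
Floor → code = 1470.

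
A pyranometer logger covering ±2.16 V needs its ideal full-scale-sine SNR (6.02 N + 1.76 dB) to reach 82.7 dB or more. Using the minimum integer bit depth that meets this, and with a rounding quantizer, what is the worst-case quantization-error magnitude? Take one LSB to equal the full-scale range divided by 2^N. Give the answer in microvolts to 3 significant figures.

132 µV

The full-scale span is 2.16 − (-2.16) = 4.32 V.
N ≥ (82.7 − 1.76)/6.02 = 13.445 → N_min = 14.
LSB = 4.32 V / 2^14 = 263.67 µV.
Max error for round-to-nearest is LSB/2 = 132 µV.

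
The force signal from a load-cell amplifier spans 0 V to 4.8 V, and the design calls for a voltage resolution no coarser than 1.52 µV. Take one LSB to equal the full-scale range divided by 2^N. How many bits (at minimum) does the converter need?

22 bits

Span = 4.8 V.
Levels needed ≥ 4.8/1.52 µV = 3.158e6. 2^22 = 4194304 suffices, so N_min = 22.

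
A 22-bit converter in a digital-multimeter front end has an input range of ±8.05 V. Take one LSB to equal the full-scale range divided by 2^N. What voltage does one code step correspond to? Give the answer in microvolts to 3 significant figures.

3.84 µV

Range = 8.05 − (-8.05) = 16.1 V.
There are 2^22 = 4194304 steps.
LSB = 16.1 V / 2^22 = 3.84 µV.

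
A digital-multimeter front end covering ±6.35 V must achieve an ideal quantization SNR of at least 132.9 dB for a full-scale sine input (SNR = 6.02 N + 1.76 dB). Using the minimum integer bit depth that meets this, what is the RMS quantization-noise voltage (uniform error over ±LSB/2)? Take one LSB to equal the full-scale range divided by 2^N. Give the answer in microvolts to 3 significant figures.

The full-scale span is 6.35 − (-6.35) = 12.7 V.
N ≥ (132.9 − 1.76)/6.02 = 21.784 → N_min = 22.
LSB = 12.7 V ÷ 2^22 = 12.7/4194304 V = 3.0279 µV.
RMS noise = LSB/√12 = 0.874 µV.

0.874 µV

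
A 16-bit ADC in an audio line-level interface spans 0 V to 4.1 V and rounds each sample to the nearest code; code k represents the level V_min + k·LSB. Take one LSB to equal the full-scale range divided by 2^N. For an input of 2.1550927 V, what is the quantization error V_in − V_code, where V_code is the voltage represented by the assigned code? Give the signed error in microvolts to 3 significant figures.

Range is 4.1 V. LSB = 4.1 V / 2^16 ≈ 62.56 µV.
(V_in − V_min)/LSB = (2.1550927 − (0)) × 65536/4.1 = 34447.8427 → nearest code k = 34448.
Reconstructed level: 0 + 34448 × 4.1/65536 V = 2.1551025391 V.
Error = V_in − V_code = 2.1550927 − (2.1551025391) = −9.84 µV.

−9.84 µV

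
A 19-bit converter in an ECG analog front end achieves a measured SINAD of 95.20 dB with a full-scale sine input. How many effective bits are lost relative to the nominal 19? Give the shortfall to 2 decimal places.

3.48 bits

N_eff = (95.20 − 1.76)/6.02 = 15.5216 bits.
Lost resolution: 19 − 15.5216 = 3.4784 bits.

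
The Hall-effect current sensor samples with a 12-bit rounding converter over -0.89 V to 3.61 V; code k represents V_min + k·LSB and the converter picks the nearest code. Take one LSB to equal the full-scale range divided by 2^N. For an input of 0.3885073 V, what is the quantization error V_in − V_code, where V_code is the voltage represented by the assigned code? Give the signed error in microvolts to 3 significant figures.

Range = 3.61 − (-0.89) = 4.5 V. LSB = 4.5 V / 2^12 ≈ 1.099 mV.
Position in LSBs: (0.3885073 − (-0.89)) × 4096/4.5 = 1163.7258; rounding gives k = 1164.
V_code = V_min + k × range/2^12 = -0.89 + 1164 × 4.5/4096 = 0.3888085938 V.
Error = V_in − V_code = 0.3885073 − (0.3888085938) = −301 µV.

−301 µV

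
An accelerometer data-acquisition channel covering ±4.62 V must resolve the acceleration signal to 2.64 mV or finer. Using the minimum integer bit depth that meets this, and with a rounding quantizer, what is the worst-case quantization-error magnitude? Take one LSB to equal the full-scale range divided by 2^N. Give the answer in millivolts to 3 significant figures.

1.13 mV

Span: 4.62 V − (-4.62 V) = 9.24 V.
9.24 V / 2.64 mV = 3500. Since 2^11 = 2048 and 2^12 = 4096, N = 12.
LSB = 9.24 V ÷ 2^12 = 9.24/4096 V = 2.2559 mV.
|e|_max = LSB/2 = 1.13 mV.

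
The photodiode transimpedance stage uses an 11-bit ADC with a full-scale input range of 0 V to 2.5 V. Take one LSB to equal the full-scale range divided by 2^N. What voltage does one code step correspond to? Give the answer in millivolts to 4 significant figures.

1.221 mV

Span = 2.5 V.
There are 2^11 = 2048 steps.
One LSB is 2.5 V / 2048 = 1.221 mV.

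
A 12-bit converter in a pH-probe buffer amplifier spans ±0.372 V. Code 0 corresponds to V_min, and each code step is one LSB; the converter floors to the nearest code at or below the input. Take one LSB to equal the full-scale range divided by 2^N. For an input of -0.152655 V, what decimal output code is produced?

The full-scale span is 0.372 − (-0.372) = 0.744 V. LSB = 0.744 V / 2^12 ≈ 181.6 µV.
V_in − V_min = -0.152655 − (-0.372) = 0.219345 V.
Divide by LSB: 0.219345 × 4096/0.744 = 1207.5768.
Truncating gives code 1207.

1207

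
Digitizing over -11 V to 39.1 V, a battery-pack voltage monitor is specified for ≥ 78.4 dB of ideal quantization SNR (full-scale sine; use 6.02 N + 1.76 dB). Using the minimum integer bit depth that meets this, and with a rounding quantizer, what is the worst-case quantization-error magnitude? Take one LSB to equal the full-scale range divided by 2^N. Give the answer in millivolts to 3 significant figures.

The full-scale span is 39.1 − (-11) = 50.1 V.
N ≥ (78.4 − 1.76)/6.02 = 12.731 → N_min = 13.
One LSB is 50.1 V / 8192 = 6.1157 mV.
Max error for round-to-nearest is LSB/2 = 3.06 mV.

3.06 mV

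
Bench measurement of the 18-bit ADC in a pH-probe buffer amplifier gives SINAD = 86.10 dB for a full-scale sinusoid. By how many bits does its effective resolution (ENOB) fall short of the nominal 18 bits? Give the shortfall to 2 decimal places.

Effective bits = (86.10 − 1.76)/6.02 = 14.0100.
18 − 14.0100 = 3.99 bits below nominal.

3.99 bits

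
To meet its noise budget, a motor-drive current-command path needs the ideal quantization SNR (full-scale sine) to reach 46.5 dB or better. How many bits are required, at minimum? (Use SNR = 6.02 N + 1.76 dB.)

8 bits

6.02 N + 1.76 ≥ 46.5 gives N ≥ 7.432, so the minimum integer is 8.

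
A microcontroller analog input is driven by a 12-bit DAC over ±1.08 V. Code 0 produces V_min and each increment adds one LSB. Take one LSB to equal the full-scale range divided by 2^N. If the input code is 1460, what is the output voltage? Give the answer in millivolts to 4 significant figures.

-310.1 mV

Span: 1.08 V − (-1.08 V) = 2.16 V. LSB = 2.16 V / 2^12.
Output = V_min + (1460/4096) × range = -1.08 + 0.356445 × 2.16 V
      = -1.08 V + 0.769922 V = -0.310078 V.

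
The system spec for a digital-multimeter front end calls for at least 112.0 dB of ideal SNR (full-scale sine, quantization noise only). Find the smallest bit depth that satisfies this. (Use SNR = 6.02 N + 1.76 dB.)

19 bits

N ≥ (112.0 − 1.76)/6.02 = 18.312 → N_min = 19.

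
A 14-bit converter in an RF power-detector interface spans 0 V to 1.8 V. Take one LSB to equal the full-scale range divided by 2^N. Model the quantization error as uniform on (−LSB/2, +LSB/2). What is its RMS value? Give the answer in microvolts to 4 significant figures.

Range is 1.8 V.
One LSB is 1.8 V / 16384 = 109.863 µV.
RMS of a uniform error over width LSB is LSB/√12 = 31.71 µV.

31.71 µV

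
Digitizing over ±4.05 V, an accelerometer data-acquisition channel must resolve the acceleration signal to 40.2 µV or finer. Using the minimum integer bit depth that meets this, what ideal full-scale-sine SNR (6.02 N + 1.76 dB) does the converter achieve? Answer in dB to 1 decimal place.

Span: 4.05 V − (-4.05 V) = 8.1 V.
Required number of levels: 8.1/40.2 µV = 201490; smallest N with 2^N ≥ that is 18.
Ideal SNR at N = 18: 6.02·18 + 1.76 = 110.1 dB.

110.1 dB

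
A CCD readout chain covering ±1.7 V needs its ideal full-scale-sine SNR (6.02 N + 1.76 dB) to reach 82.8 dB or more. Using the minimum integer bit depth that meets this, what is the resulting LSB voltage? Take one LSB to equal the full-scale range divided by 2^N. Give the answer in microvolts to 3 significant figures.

208 µV

Span: 1.7 V − (-1.7 V) = 3.4 V.
6.02 N + 1.76 ≥ 82.8 gives N ≥ 13.462, so the minimum integer is 14.
Step size = 3.4/16384 V = 208 µV.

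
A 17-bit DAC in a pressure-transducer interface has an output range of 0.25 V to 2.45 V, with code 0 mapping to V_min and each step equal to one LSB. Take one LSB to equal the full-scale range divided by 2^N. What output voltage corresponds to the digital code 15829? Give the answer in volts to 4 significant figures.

The full-scale span is 2.45 − (0.25) = 2.2 V. LSB = 2.2 V / 2^17.
V_out = 0.25 + 15829 × (2.2/131072) V
      = 0.25 + 0.265685 = 0.515685 V.

0.5157 V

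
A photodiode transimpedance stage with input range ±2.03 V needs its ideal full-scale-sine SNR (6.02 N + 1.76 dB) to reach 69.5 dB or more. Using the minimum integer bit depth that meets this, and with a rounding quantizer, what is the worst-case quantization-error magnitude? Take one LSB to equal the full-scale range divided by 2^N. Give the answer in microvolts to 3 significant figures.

The full-scale span is 2.03 − (-2.03) = 4.06 V.
Solving 6.02 N ≥ 69.5 − 1.76: N ≥ 11.252. Round up → N = 12.
Step size = 4.06/4096 V = 0.99121 mV.
Max error for round-to-nearest is LSB/2 = 496 µV.

496 µV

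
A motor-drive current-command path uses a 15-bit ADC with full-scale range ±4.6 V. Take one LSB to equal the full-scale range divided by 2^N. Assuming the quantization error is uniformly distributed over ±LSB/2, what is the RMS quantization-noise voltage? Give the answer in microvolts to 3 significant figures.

Range = 4.6 − (-4.6) = 9.2 V.
LSB = 9.2 V / 2^15 = 280.76 µV.
RMS of a uniform error over width LSB is LSB/√12 = 81.0 µV.

81.0 µV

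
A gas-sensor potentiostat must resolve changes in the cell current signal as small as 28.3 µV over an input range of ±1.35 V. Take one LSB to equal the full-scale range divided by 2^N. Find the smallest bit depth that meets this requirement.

Range = 1.35 − (-1.35) = 2.7 V.
Required number of levels: 2.7/28.3 µV = 95406; smallest N with 2^N ≥ that is 17.

17 bits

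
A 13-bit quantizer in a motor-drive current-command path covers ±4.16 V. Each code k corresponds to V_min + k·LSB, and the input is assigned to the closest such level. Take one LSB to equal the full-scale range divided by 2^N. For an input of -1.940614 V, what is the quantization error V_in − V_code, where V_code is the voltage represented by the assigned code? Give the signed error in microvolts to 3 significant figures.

Full-scale range = 4.16 V − (-4.16 V) = 8.32 V. LSB = 8.32 V / 2^13 ≈ 1.016 mV.
(V_in − V_min)/LSB = (-1.940614 − (-4.16)) × 8192/8.32 = 2185.2416 → nearest code k = 2185.
Reconstructed level: -4.16 + 2185 × 8.32/8192 V = -1.940859375 V.
e = -1.940614 − (-1.940859375) = +245 µV.

+245 µV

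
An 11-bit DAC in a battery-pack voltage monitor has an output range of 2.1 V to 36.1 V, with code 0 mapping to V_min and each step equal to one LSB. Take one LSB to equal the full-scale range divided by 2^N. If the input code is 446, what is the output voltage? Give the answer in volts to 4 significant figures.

9.504 V

Span: 36.1 V − (2.1 V) = 34 V. LSB = 34 V / 2^11.
V_out = V_min + code × LSB = 2.1 V + 446 × 34 V / 2048
      = 2.1 V + 7.40430 V = 9.50430 V.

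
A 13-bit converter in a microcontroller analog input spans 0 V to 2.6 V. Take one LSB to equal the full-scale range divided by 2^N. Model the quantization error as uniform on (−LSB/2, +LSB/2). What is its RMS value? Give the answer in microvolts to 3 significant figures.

91.6 µV

Span = 2.6 V.
Step size = 2.6/8192 V = 317.38 µV.
V_rms = LSB/√12 = 317.38 µV / √12 = 91.6 µV.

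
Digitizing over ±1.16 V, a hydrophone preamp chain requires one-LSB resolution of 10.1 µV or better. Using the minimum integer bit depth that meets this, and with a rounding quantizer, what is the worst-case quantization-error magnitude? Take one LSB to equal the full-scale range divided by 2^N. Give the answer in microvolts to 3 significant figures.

4.43 µV

Range = 1.16 − (-1.16) = 2.32 V.
Need 2^N ≥ 2.32 V / 10.1 µV = 229700 → N_min = 18.
LSB = 2.32 V / 2^18 = 8.8501 µV.
|e|_max = LSB/2 = 4.43 µV.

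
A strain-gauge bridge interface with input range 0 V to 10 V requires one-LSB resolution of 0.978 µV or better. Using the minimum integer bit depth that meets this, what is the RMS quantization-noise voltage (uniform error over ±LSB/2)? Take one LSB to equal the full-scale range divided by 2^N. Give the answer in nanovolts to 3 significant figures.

Full-scale range = 10 V.
10 V / 0.978 µV = 1.022e7. Since 2^23 = 8388608 and 2^24 = 16777216, N = 24.
LSB = 10 V / 2^24 = 0.59605 µV.
RMS noise = LSB/√12 = 172 nV.

172 nV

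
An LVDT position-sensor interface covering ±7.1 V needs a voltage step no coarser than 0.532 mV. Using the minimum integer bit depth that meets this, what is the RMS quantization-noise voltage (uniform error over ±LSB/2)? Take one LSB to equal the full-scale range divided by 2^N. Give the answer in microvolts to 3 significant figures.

Full-scale range = 7.1 V − (-7.1 V) = 14.2 V.
Required number of levels: 14.2/0.532 mV = 26692; smallest N with 2^N ≥ that is 15.
Step size = 14.2/32768 V = 433.35 µV.
σ_q = LSB/√12 = 433.35 µV/3.4641 = 125 µV.

125 µV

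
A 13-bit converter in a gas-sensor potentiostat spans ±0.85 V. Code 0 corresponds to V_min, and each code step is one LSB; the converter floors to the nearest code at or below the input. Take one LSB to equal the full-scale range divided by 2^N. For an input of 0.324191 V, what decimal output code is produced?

5658

Full-scale range = 0.85 V − (-0.85 V) = 1.7 V. LSB = 1.7 V / 2^13 ≈ 207.5 µV.
(V_in − V_min) × 2^13/range = (0.324191 − (-0.85)) × 8192/1.7 = 5658.219.
Floor → code = 5658.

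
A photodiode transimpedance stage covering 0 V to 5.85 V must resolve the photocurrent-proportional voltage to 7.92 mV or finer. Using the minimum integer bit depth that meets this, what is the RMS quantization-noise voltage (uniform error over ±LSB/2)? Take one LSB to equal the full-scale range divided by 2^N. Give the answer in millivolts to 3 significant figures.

Full-scale range = 5.85 V.
Levels needed ≥ 5.85/7.92 mV = 738.6. 2^10 = 1024 suffices, so N_min = 10.
Step size = 5.85/1024 V = 5.7129 mV.
RMS noise = LSB/√12 = 1.65 mV.

1.65 mV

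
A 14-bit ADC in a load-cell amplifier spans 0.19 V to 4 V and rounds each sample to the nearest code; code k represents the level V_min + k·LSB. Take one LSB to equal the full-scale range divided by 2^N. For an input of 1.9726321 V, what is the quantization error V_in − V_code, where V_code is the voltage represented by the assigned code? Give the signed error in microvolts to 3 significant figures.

−49.8 µV

Range = 4 − (0.19) = 3.81 V. LSB = 3.81 V / 2^14 ≈ 232.5 µV.
Position in LSBs: (1.9726321 − (0.19)) × 16384/3.81 = 7665.7859; rounding gives k = 7666.
V_code = V_min + k × range/2^14 = 0.19 + 7666 × 3.81/16384 = 1.9726818848 V.
Error = V_in − V_code = 1.9726321 − (1.9726818848) = −49.8 µV.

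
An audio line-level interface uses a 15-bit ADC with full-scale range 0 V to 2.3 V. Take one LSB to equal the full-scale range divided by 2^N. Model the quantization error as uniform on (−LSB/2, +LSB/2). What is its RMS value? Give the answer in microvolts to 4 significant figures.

Range is 2.3 V.
Step size = 2.3/32768 V = 70.1904 µV.
V_rms = LSB/√12 = 70.1904 µV / √12 = 20.26 µV.

20.26 µV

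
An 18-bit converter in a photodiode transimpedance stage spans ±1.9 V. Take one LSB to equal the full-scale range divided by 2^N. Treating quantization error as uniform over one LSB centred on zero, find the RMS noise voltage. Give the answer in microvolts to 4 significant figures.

Span: 1.9 V − (-1.9 V) = 3.8 V.
Step size = 3.8/262144 V = 14.4958 µV.
RMS of a uniform error over width LSB is LSB/√12 = 4.185 µV.

4.185 µV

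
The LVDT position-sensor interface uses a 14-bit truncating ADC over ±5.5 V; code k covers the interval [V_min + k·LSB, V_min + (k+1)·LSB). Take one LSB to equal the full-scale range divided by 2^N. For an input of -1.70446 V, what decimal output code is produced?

Range = 5.5 − (-5.5) = 11 V. LSB = 11 V / 2^14 ≈ 0.6714 mV.
V_in − V_min = -1.70446 − (-5.5) = 3.79554 V.
Divide by LSB: 3.79554 × 16384/11 = 5653.2843.
Truncating gives code 5653.

5653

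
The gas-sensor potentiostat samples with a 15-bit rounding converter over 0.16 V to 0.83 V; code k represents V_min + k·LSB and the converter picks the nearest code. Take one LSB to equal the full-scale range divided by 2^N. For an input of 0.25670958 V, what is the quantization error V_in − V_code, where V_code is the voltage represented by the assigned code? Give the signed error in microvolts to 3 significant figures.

The full-scale span is 0.83 − (0.16) = 0.67 V. LSB = 0.67 V / 2^15 ≈ 20.45 µV.
(0.25670958 − (0.16)) / LSB = 0.09670958 × 32768/0.67 = 4729.8202. Nearest integer: k = 4730.
V_code = V_min + k × range/2^15 = 0.16 + 4730 × 0.67/32768 = 0.25671325684 V.
Error = V_in − V_code = 0.25670958 − (0.25671325684) = −3.68 µV.

−3.68 µV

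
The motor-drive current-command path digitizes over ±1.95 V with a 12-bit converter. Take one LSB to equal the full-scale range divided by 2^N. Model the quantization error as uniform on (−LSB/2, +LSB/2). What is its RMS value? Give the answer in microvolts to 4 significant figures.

Full-scale range = 1.95 V − (-1.95 V) = 3.9 V.
One LSB is 3.9 V / 4096 = 0.952148 mV.
For a uniform distribution on [−LSB/2, +LSB/2], V_rms = LSB/√12 = 0.952148 mV/3.4641 = 274.9 µV.

274.9 µV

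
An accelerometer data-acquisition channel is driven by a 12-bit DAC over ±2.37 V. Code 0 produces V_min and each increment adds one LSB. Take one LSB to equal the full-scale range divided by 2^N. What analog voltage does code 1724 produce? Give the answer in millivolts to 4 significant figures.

-374.9 mV

Full-scale range = 2.37 V − (-2.37 V) = 4.74 V. LSB = 4.74 V / 2^12.
V_out = -2.37 + 1724 × (4.74/4096) V
      = -2.37 V + 1.99506 V = -0.374941 V.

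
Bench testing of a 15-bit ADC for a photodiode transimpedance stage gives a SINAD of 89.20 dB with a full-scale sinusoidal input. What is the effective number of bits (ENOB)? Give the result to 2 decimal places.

ENOB = (SINAD − 1.76) / 6.02 = (89.20 − 1.76) / 6.02 = 87.44 / 6.02 = 14.5249.

14.52 bits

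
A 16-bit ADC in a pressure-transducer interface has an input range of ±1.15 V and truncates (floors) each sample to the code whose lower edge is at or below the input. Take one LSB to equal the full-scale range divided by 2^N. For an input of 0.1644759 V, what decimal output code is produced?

37454

Span: 1.15 V − (-1.15 V) = 2.3 V. LSB = 2.3 V / 2^16 ≈ 35.10 µV.
V_in − V_min = 0.1644759 − (-1.15) = 1.3144759 V.
Divide by LSB: 1.3144759 × 65536/2.3 = 37454.5620.
Truncating gives code 37454.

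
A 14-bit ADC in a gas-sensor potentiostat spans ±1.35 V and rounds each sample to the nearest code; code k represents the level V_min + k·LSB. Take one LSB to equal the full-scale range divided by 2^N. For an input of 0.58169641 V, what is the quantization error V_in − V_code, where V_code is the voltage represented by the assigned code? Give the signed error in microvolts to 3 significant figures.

−29.7 µV

Range = 1.35 − (-1.35) = 2.7 V. LSB = 2.7 V / 2^14 ≈ 164.8 µV.
(0.58169641 − (-1.35)) / LSB = 1.93169641 × 16384/2.7 = 11721.8200. Nearest integer: k = 11722.
Reconstructed level: -1.35 + 11722 × 2.7/16384 V = 0.58172607422 V.
V_in − V_code = 0.58169641 − (0.58172607422) = −29.7 µV.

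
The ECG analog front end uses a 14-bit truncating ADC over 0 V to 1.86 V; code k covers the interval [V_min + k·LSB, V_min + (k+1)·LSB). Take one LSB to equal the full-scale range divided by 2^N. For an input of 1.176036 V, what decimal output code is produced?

10359

V_FS = 1.86 V. LSB = 1.86 V / 2^14 ≈ 113.5 µV.
(V_in − V_min) × 2^14/range = (1.176036 − (0)) × 16384/1.86 = 10359.233.
Floor → code = 10359.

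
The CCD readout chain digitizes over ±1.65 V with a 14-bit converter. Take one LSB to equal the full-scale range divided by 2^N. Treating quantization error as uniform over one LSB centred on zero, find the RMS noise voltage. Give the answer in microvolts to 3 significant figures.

Full-scale range = 1.65 V − (-1.65 V) = 3.3 V.
LSB = 3.3 V ÷ 2^14 = 3.3/16384 V = 201.42 µV.
σ_q = LSB/√12 = 201.42 µV/3.4641 = 58.1 µV.

58.1 µV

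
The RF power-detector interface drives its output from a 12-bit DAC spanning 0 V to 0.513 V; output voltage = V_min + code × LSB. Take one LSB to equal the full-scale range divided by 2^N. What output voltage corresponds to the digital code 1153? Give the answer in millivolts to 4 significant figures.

144.4 mV

V_FS = 0.513 V. LSB = 0.513 V / 2^12.
V_out = 0 + 1153 × (0.513/4096) V
      = 0 + 0.144406 = 0.144406 V.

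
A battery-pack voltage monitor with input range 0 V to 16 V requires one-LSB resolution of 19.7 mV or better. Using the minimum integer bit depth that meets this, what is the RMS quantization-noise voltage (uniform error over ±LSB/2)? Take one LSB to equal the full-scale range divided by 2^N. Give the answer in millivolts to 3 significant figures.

V_FS = 16 V.
16 V / 19.7 mV = 812.2. Since 2^9 = 512 and 2^10 = 1024, N = 10.
One LSB is 16 V / 1024 = 15.625 mV.
σ_q = LSB/√12 = 15.625 mV/3.4641 = 4.51 mV.

4.51 mV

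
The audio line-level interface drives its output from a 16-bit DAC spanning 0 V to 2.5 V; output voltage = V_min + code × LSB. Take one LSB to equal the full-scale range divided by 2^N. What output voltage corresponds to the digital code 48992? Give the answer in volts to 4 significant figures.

V_FS = 2.5 V. LSB = 2.5 V / 2^16.
V_out = 0 + 48992 × (2.5/65536) V
      = 0 V + 1.86890 V = 1.86890 V.

1.869 V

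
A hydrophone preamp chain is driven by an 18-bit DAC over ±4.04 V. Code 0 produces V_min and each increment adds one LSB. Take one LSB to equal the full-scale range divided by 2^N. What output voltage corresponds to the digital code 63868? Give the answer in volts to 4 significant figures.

-2.071 V

The full-scale span is 4.04 − (-4.04) = 8.08 V. LSB = 8.08 V / 2^18.
Output = V_min + (63868/262144) × range = -4.04 + 0.243637 × 8.08 V
      = -4.04 V + 1.96859 V = -2.07141 V.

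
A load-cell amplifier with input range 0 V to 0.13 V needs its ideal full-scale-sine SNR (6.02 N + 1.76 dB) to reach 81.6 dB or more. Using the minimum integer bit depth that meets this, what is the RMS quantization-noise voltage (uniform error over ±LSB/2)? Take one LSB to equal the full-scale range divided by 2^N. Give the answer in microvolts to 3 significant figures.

2.29 µV

Span = 0.13 V.
Required N = ⌈(81.6 − 1.76)/6.02⌉ = ⌈13.262⌉ = 14.
LSB = 0.13 V / 2^14 = 7.9346 µV.
V_rms = LSB/√12 = 2.29 µV.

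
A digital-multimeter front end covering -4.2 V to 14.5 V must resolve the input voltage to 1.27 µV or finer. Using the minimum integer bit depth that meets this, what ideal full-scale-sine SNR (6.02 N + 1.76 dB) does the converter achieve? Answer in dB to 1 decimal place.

The full-scale span is 14.5 − (-4.2) = 18.7 V.
Need 2^N ≥ 18.7 V / 1.27 µV = 1.472e7 → N_min = 24.
Ideal SNR at N = 24: 6.02·24 + 1.76 = 146.2 dB.

146.2 dB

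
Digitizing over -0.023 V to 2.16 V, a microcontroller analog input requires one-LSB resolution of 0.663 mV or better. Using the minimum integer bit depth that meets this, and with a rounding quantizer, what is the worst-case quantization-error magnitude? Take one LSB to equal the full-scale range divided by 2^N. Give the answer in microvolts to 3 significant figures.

266 µV

Range = 2.16 − (-0.023) = 2.183 V.
Levels needed ≥ 2.183/0.663 mV = 3293. 2^12 = 4096 suffices, so N_min = 12.
LSB = 2.183 V / 2^12 = 0.53296 mV.
Half an LSB is 266 µV.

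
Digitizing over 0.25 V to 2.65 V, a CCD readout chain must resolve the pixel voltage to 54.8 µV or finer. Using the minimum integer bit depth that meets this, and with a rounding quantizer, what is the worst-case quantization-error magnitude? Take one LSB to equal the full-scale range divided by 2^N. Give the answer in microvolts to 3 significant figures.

18.3 µV

Span: 2.65 V − (0.25 V) = 2.4 V.
2.4 V / 54.8 µV = 43800. Since 2^15 = 32768 and 2^16 = 65536, N = 16.
LSB = 2.4 V / 2^16 = 36.621 µV.
Max error for round-to-nearest is LSB/2 = 18.3 µV.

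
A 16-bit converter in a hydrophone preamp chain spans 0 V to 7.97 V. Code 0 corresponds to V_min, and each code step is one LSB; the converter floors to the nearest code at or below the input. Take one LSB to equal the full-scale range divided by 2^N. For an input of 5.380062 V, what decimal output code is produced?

V_FS = 7.97 V. LSB = 7.97 V / 2^16 ≈ 121.6 µV.
code = ⌊(V_in − V_min)/LSB⌋ = ⌊(V_in − V_min) × 2^16 / range⌋
     = ⌊(5.380062 − (0)) × 65536 / 7.97⌋ = ⌊5.380062 × 65536/7.97⌋
     = ⌊44239.366⌋ = 44239.

44239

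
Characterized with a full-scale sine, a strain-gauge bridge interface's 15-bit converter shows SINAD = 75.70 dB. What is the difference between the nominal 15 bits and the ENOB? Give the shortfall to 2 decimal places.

2.72 bits

ENOB = (SINAD − 1.76)/6.02 = (75.70 − 1.76)/6.02 = 12.2824 bits.
15 − 12.2824 = 2.72 bits below nominal.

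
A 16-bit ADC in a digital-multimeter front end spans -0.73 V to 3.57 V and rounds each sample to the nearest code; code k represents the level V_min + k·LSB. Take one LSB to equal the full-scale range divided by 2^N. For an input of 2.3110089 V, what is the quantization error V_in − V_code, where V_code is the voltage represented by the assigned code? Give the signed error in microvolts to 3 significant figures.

−12.8 µV

Range = 3.57 − (-0.73) = 4.3 V. LSB = 4.3 V / 2^16 ≈ 65.61 µV.
(2.3110089 − (-0.73)) / LSB = 3.0410089 × 65536/4.3 = 46347.8045. Nearest integer: k = 46348.
V_code = V_min + k × range/2^16 = -0.73 + 46348 × 4.3/65536 = 2.3110217285 V.
V_in − V_code = 2.3110089 − (2.3110217285) = −12.8 µV.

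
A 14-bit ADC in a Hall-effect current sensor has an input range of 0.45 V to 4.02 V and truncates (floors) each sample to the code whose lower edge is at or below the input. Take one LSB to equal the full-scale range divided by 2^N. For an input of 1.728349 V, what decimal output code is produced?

The full-scale span is 4.02 − (0.45) = 3.57 V. LSB = 3.57 V / 2^14 ≈ 217.9 µV.
V_in − V_min = 1.728349 − (0.45) = 1.278349 V.
Divide by LSB: 1.278349 × 16384/3.57 = 5866.7983.
Truncating gives code 5866.

5866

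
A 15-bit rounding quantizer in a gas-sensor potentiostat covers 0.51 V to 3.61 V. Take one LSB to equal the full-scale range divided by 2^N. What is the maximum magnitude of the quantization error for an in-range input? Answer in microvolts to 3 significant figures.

47.3 µV

The full-scale span is 3.61 − (0.51) = 3.1 V.
One LSB is 3.1 V / 32768 = 94.604 µV.
Worst-case error for round-to-nearest is half an LSB: 47.3 µV.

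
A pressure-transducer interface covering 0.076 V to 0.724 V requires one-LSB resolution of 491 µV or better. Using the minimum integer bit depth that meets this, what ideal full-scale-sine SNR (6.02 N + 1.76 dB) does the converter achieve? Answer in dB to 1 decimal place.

68.0 dB

Range = 0.724 − (0.076) = 0.648 V.
Levels needed ≥ 0.648/491 µV = 1320. 2^11 = 2048 suffices, so N_min = 11.
6.02(11) + 1.76 = 67.98 dB.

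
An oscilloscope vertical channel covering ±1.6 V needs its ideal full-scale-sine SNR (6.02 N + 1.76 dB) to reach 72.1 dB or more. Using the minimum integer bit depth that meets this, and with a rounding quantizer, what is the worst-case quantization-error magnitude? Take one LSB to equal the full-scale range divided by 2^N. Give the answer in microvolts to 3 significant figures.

391 µV

Span: 1.6 V − (-1.6 V) = 3.2 V.
Solving 6.02 N ≥ 72.1 − 1.76: N ≥ 11.684. Round up → N = 12.
Step size = 3.2/4096 V = 0.78125 mV.
Max error for round-to-nearest is LSB/2 = 391 µV.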